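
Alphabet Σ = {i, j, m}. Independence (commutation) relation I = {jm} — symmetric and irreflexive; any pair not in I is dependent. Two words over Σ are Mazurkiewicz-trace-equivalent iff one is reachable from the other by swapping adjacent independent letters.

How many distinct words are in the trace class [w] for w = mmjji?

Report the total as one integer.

6

piece 0:m — minimal
piece 1:m rests on {0:m}
piece 2:j — minimal
piece 3:j rests on {2:j}
piece 4:i rests on {1:m, 3:j}
minimal pieces: {0:m, 2:j}
ways to finish when only these pieces remain (= sum over removing one remaining piece with nothing left below it):
  1 left: {4}→1
  2 left: {1,4}→1  {3,4}→1
  3 left: {0,1,4}→1  {1,3,4}→2  {2,3,4}→1
  placing 0:m first → 3 extensions
  placing 2:j first → 3 extensions
total linear extensions = 6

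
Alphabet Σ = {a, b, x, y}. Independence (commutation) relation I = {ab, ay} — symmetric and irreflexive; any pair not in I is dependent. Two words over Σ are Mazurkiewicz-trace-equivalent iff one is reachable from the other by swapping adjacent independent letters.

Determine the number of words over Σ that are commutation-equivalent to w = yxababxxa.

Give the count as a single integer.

piece 0:y — minimal
piece 1:x rests on {0:y}
piece 2:a rests on {1:x}
piece 3:b rests on {1:x}
piece 4:a rests on {2:a}
piece 5:b rests on {3:b}
piece 6:x rests on {4:a, 5:b}
piece 7:x rests on {6:x}
piece 8:a rests on {7:x}
minimal pieces: {0:y}
ways to finish when only these pieces remain (= sum over removing one remaining piece with nothing left below it):
  1 left: {8}→1
  2 left: {7,8}→1
  3 left: {6,7,8}→1
  4 left: {4,6,7,8}→1  {5,6,7,8}→1
  5 left: {2,4,6,7,8}→1  {3,5,6,7,8}→1  {4,5,6,7,8}→2
  6 left: {2,4,5,6,7,8}→3  {3,4,5,6,7,8}→3
  7 left: {2,3,4,5,6,7,8}→6
  placing 0:y first → 6 extensions

6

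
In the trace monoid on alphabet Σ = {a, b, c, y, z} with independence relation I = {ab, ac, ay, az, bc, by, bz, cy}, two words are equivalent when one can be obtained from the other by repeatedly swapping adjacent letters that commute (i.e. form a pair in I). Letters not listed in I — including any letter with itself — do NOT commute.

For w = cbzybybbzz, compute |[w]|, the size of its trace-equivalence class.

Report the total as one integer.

210

piece 0:c — minimal
piece 1:b — minimal
piece 2:z rests on {0:c}
piece 3:y rests on {2:z}
piece 4:b rests on {1:b}
piece 5:y rests on {3:y}
piece 6:b rests on {4:b}
piece 7:b rests on {6:b}
piece 8:z rests on {5:y}
piece 9:z rests on {8:z}
minimal pieces: {0:c, 1:b}
ways to finish when only these pieces remain (= sum over removing one remaining piece with nothing left below it):
  1 left: {7}→1  {9}→1
  2 left: {6,7}→1  {7,9}→2  {8,9}→1
  3 left: {4,6,7}→1  {5,8,9}→1  {6,7,9}→3  {7,8,9}→3
  4 left: {1,4,6,7}→1  {3,5,8,9}→1  {4,6,7,9}→4  {5,7,8,9}→4  {6,7,8,9}→6
  5 left: {1,4,6,7,9}→5  {2,3,5,8,9}→1  {3,5,7,8,9}→5  {4,6,7,8,9}→10  {5,6,7,8,9}→10
  6 left: {0,2,3,5,8,9}→1  {1,4,6,7,8,9}→15  {2,3,5,7,8,9}→6  {3,5,6,7,8,9}→15  {4,5,6,7,8,9}→20
  7 left: {0,2,3,5,7,8,9}→7  {1,4,5,6,7,8,9}→35  {2,3,5,6,7,8,9}→21  {3,4,5,6,7,8,9}→35
  8 left: {0,2,3,5,6,7,8,9}→28  {1,3,4,5,6,7,8,9}→70  {2,3,4,5,6,7,8,9}→56
  placing 0:c first → 126 extensions
  placing 1:b first → 84 extensions
total linear extensions = 210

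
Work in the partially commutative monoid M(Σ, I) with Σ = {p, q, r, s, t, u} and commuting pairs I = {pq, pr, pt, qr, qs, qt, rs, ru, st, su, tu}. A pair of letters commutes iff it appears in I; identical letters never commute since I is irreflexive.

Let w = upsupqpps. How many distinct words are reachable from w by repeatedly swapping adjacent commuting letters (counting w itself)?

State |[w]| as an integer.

piece 0:u — minimal
piece 1:p rests on {0:u}
piece 2:s rests on {1:p}
piece 3:u rests on {1:p}
piece 4:p rests on {2:s, 3:u}
piece 5:q rests on {3:u}
piece 6:p rests on {4:p}
piece 7:p rests on {6:p}
piece 8:s rests on {7:p}
minimal pieces: {0:u}
ways to finish when only these pieces remain (= sum over removing one remaining piece with nothing left below it):
  1 left: {5}→1  {8}→1
  2 left: {5,8}→2  {7,8}→1
  3 left: {5,7,8}→3  {6,7,8}→1
  4 left: {4,6,7,8}→1  {5,6,7,8}→4
  5 left: {2,4,6,7,8}→1  {4,5,6,7,8}→5
  6 left: {2,4,5,6,7,8}→6  {3,4,5,6,7,8}→5
  7 left: {2,3,4,5,6,7,8}→11
  placing 0:u first → 11 extensions

11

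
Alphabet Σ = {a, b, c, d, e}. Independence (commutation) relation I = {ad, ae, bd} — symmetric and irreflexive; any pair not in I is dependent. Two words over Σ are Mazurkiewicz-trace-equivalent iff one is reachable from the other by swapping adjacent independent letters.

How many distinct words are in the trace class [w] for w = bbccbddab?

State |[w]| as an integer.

10

#0=b has no predecessor
#1=b depends on [0:b]
#2=c depends on [1:b]
#3=c depends on [2:c]
#4=b depends on [3:c]
#5=d depends on [3:c]
#6=d depends on [5:d]
#7=a depends on [4:b]
#8=b depends on [7:a]
sources: [0:b]
N(rest) = Σ N(rest − s) over sources s of rest; N(one piece) = 1:
  size 1 → [6]=1  [8]=1
  size 2 → [5,6]=1  [6,8]=2  [7,8]=1
  size 3 → [4,7,8]=1  [5,6,8]=3  [6,7,8]=3
  size 4 → [4,6,7,8]=4  [5,6,7,8]=6
  size 5 → [4,5,6,7,8]=10
  size 6 → [3,4,5,6,7,8]=10
  size 7 → [2,3,4,5,6,7,8]=10
  first=0(b) contributes 10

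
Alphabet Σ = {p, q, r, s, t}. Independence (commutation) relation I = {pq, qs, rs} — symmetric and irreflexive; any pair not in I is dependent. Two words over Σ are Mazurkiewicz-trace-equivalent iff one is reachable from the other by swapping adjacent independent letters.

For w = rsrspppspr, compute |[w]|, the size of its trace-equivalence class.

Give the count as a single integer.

6

drop 0:r onto floor
drop 1:s onto floor
drop 2:r onto {0:r}
drop 3:s onto {1:s}
drop 4:p onto {2:r, 3:s}
drop 5:p onto {4:p}
drop 6:p onto {5:p}
drop 7:s onto {6:p}
drop 8:p onto {7:s}
drop 9:r onto {8:p}
ground layer = {0:r, 1:s}
drop-orders for the pieces not yet dropped (sum over which currently-grounded one goes next):
  1 to go: {9} 1
  2 to go: {8,9} 1
  3 to go: {7,8,9} 1
  4 to go: {6,7,8,9} 1
  5 to go: {5,6,7,8,9} 1
  6 to go: {4,5,6,7,8,9} 1
  7 to go: {2,4,5,6,7,8,9} 1  {3,4,5,6,7,8,9} 1
  8 to go: {0,2,4,5,6,7,8,9} 1  {1,3,4,5,6,7,8,9} 1  {2,3,4,5,6,7,8,9} 2
  if 0:r drops first: 3 orders
  if 1:s drops first: 3 orders
heap linearizations: 6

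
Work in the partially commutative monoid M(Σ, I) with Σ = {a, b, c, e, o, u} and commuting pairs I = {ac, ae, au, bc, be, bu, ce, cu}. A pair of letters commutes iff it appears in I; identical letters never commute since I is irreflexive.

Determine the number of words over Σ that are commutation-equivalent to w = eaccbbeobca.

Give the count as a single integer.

drop 0:e onto floor
drop 1:a onto floor
drop 2:c onto floor
drop 3:c onto {2:c}
drop 4:b onto {1:a}
drop 5:b onto {4:b}
drop 6:e onto {0:e}
drop 7:o onto {3:c, 5:b, 6:e}
drop 8:b onto {7:o}
drop 9:c onto {7:o}
drop 10:a onto {8:b}
ground layer = {0:e, 1:a, 2:c}
drop-orders for the pieces not yet dropped (sum over which currently-grounded one goes next):
  1 to go: {9} 1  {10} 1
  2 to go: {8,10} 1  {9,10} 2
  3 to go: {8,9,10} 3
  4 to go: {7,8,9,10} 3
  5 to go: {3,7,8,9,10} 3  {5,7,8,9,10} 3  {6,7,8,9,10} 3
  6 to go: {0,6,7,8,9,10} 3  {2,3,7,8,9,10} 3  {3,5,7,8,9,10} 6  {3,6,7,8,9,10} 6  {4,5,7,8,9,10} 3  {5,6,7,8,9,10} 6
  7 to go: {0,3,6,7,8,9,10} 9  {0,5,6,7,8,9,10} 9  {1,4,5,7,8,9,10} 3  {2,3,5,7,8,9,10} 9  {2,3,6,7,8,9,10} 9  {3,4,5,7,8,9,10} 9  {3,5,6,7,8,9,10} 18  {4,5,6,7,8,9,10} 9
  8 to go: {0,2,3,6,7,8,9,10} 18  {0,3,5,6,7,8,9,10} 36  {0,4,5,6,7,8,9,10} 18  {1,3,4,5,7,8,9,10} 12  {1,4,5,6,7,8,9,10} 12  {2,3,4,5,7,8,9,10} 18  {2,3,5,6,7,8,9,10} 36  {3,4,5,6,7,8,9,10} 36
  9 to go: {0,1,4,5,6,7,8,9,10} 30  {0,2,3,5,6,7,8,9,10} 90  {0,3,4,5,6,7,8,9,10} 90  {1,2,3,4,5,7,8,9,10} 30  {1,3,4,5,6,7,8,9,10} 60  {2,3,4,5,6,7,8,9,10} 90
  if 0:e drops first: 180 orders
  if 1:a drops first: 270 orders
  if 2:c drops first: 180 orders
heap linearizations: 630

630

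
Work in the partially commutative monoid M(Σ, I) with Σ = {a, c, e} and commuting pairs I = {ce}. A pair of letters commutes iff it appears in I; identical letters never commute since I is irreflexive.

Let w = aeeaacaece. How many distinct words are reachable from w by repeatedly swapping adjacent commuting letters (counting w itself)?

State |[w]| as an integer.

3

drop 0:a onto floor
drop 1:e onto {0:a}
drop 2:e onto {1:e}
drop 3:a onto {2:e}
drop 4:a onto {3:a}
drop 5:c onto {4:a}
drop 6:a onto {5:c}
drop 7:e onto {6:a}
drop 8:c onto {6:a}
drop 9:e onto {7:e}
ground layer = {0:a}
drop-orders for the pieces not yet dropped (sum over which currently-grounded one goes next):
  1 to go: {8} 1  {9} 1
  2 to go: {7,9} 1  {8,9} 2
  3 to go: {7,8,9} 3
  4 to go: {6,7,8,9} 3
  5 to go: {5,6,7,8,9} 3
  6 to go: {4,5,6,7,8,9} 3
  7 to go: {3,4,5,6,7,8,9} 3
  8 to go: {2,3,4,5,6,7,8,9} 3
  if 0:a drops first: 3 orders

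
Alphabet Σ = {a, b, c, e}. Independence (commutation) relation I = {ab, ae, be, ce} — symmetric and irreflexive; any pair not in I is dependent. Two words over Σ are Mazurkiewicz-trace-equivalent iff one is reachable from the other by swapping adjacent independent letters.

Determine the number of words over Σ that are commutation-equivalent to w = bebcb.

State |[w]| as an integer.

#0=b has no predecessor
#1=e has no predecessor
#2=b depends on [0:b]
#3=c depends on [2:b]
#4=b depends on [3:c]
sources: [0:b, 1:e]
N(rest) = Σ N(rest − s) over sources s of rest; N(one piece) = 1:
  size 1 → [1]=1  [4]=1
  size 2 → [1,4]=2  [3,4]=1
  size 3 → [1,3,4]=3  [2,3,4]=1
  first=0(b) contributes 4
  first=1(e) contributes 1
|[w]| = 5

5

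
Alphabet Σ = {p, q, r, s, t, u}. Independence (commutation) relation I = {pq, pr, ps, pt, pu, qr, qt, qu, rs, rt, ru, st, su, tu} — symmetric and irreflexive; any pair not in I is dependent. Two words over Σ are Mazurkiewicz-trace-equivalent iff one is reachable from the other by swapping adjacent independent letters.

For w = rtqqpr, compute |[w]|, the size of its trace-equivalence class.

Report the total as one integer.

0(r) covers ∅
1(t) covers ∅
2(q) covers ∅
3(q) covers 2:q
4(p) covers ∅
5(r) covers 0:r
floor of heap: 0:r, 1:t, 2:q, 4:p
completions by unplaced set U, small U first (add the entries for U minus each lowest piece of U):
  |U|=1: {1}:1  {3}:1  {4}:1  {5}:1
  |U|=2: {0,5}:1  {1,3}:2  {1,4}:2  {1,5}:2  {2,3}:1  {3,4}:2  {3,5}:2  {4,5}:2
  |U|=3: {0,1,5}:3  {0,3,5}:3  {0,4,5}:3  {1,2,3}:3  {1,3,4}:6  {1,3,5}:6  {1,4,5}:6  {2,3,4}:3  {2,3,5}:3  {3,4,5}:6
  |U|=4: {0,1,3,5}:12  {0,1,4,5}:12  {0,2,3,5}:6  {0,3,4,5}:12  {1,2,3,4}:12  {1,2,3,5}:12  {1,3,4,5}:24  {2,3,4,5}:12
  start at 0(r): 60
  start at 1(t): 30
  start at 2(q): 60
  start at 4(p): 30
sum over floor = 180

180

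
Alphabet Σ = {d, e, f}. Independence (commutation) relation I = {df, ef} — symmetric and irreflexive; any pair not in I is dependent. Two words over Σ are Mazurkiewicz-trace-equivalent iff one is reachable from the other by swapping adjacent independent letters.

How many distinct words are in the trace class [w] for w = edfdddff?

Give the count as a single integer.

drop 0:e onto floor
drop 1:d onto {0:e}
drop 2:f onto floor
drop 3:d onto {1:d}
drop 4:d onto {3:d}
drop 5:d onto {4:d}
drop 6:f onto {2:f}
drop 7:f onto {6:f}
ground layer = {0:e, 2:f}
drop-orders for the pieces not yet dropped (sum over which currently-grounded one goes next):
  1 to go: {5} 1  {7} 1
  2 to go: {4,5} 1  {5,7} 2  {6,7} 1
  3 to go: {2,6,7} 1  {3,4,5} 1  {4,5,7} 3  {5,6,7} 3
  4 to go: {1,3,4,5} 1  {2,5,6,7} 4  {3,4,5,7} 4  {4,5,6,7} 6
  5 to go: {0,1,3,4,5} 1  {1,3,4,5,7} 5  {2,4,5,6,7} 10  {3,4,5,6,7} 10
  6 to go: {0,1,3,4,5,7} 6  {1,3,4,5,6,7} 15  {2,3,4,5,6,7} 20
  if 0:e drops first: 35 orders
  if 2:f drops first: 21 orders
heap linearizations: 56

56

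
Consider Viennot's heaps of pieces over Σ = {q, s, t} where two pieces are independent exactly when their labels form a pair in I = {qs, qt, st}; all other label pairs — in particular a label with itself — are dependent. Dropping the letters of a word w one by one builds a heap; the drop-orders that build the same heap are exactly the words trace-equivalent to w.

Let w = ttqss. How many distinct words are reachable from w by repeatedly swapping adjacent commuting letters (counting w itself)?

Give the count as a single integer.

#0=t has no predecessor
#1=t depends on [0:t]
#2=q has no predecessor
#3=s has no predecessor
#4=s depends on [3:s]
sources: [0:t, 2:q, 3:s]
N(rest) = Σ N(rest − s) over sources s of rest; N(one piece) = 1:
  size 1 → [1]=1  [2]=1  [4]=1
  size 2 → [0,1]=1  [1,2]=2  [1,4]=2  [2,4]=2  [3,4]=1
  size 3 → [0,1,2]=3  [0,1,4]=3  [1,2,4]=6  [1,3,4]=3  [2,3,4]=3
  first=0(t) contributes 12
  first=2(q) contributes 6
  first=3(s) contributes 12
|[w]| = 30

30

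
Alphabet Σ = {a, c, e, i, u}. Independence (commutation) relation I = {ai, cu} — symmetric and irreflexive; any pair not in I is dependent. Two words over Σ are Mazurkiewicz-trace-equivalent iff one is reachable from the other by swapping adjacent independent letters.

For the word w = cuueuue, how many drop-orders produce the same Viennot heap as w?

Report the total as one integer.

3

0(c) covers ∅
1(u) covers ∅
2(u) covers 1:u
3(e) covers 0:c, 2:u
4(u) covers 3:e
5(u) covers 4:u
6(e) covers 5:u
floor of heap: 0:c, 1:u
completions by unplaced set U, small U first (add the entries for U minus each lowest piece of U):
  |U|=1: {6}:1
  |U|=2: {5,6}:1
  |U|=3: {4,5,6}:1
  |U|=4: {3,4,5,6}:1
  |U|=5: {0,3,4,5,6}:1  {2,3,4,5,6}:1
  start at 0(c): 1
  start at 1(u): 2
sum over floor = 3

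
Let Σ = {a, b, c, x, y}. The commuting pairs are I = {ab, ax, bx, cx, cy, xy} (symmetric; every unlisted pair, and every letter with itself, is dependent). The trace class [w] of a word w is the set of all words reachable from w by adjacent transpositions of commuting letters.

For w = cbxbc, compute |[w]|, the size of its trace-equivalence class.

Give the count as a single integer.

#0=c has no predecessor
#1=b depends on [0:c]
#2=x has no predecessor
#3=b depends on [1:b]
#4=c depends on [3:b]
sources: [0:c, 2:x]
N(rest) = Σ N(rest − s) over sources s of rest; N(one piece) = 1:
  size 1 → [2]=1  [4]=1
  size 2 → [2,4]=2  [3,4]=1
  size 3 → [1,3,4]=1  [2,3,4]=3
  first=0(c) contributes 4
  first=2(x) contributes 1
|[w]| = 5

5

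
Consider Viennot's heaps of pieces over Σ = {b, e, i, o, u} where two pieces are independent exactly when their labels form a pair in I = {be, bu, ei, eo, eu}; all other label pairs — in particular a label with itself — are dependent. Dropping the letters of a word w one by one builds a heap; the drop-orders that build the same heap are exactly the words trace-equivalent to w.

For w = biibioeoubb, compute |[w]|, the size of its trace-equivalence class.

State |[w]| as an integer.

33

drop 0:b onto floor
drop 1:i onto {0:b}
drop 2:i onto {1:i}
drop 3:b onto {2:i}
drop 4:i onto {3:b}
drop 5:o onto {4:i}
drop 6:e onto floor
drop 7:o onto {5:o}
drop 8:u onto {7:o}
drop 9:b onto {7:o}
drop 10:b onto {9:b}
ground layer = {0:b, 6:e}
drop-orders for the pieces not yet dropped (sum over which currently-grounded one goes next):
  1 to go: {6} 1  {8} 1  {10} 1
  2 to go: {6,8} 2  {6,10} 2  {8,10} 2  {9,10} 1
  3 to go: {6,8,10} 6  {6,9,10} 3  {8,9,10} 3
  4 to go: {6,8,9,10} 12  {7,8,9,10} 3
  5 to go: {5,7,8,9,10} 3  {6,7,8,9,10} 15
  6 to go: {4,5,7,8,9,10} 3  {5,6,7,8,9,10} 18
  7 to go: {3,4,5,7,8,9,10} 3  {4,5,6,7,8,9,10} 21
  8 to go: {2,3,4,5,7,8,9,10} 3  {3,4,5,6,7,8,9,10} 24
  9 to go: {1,2,3,4,5,7,8,9,10} 3  {2,3,4,5,6,7,8,9,10} 27
  if 0:b drops first: 30 orders
  if 6:e drops first: 3 orders
heap linearizations: 33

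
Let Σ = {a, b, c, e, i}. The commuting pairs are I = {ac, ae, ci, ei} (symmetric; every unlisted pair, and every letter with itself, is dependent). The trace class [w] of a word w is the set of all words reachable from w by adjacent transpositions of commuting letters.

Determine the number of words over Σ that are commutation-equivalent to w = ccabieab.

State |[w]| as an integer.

piece 0:c — minimal
piece 1:c rests on {0:c}
piece 2:a — minimal
piece 3:b rests on {1:c, 2:a}
piece 4:i rests on {3:b}
piece 5:e rests on {3:b}
piece 6:a rests on {4:i}
piece 7:b rests on {5:e, 6:a}
minimal pieces: {0:c, 2:a}
ways to finish when only these pieces remain (= sum over removing one remaining piece with nothing left below it):
  1 left: {7}→1
  2 left: {5,7}→1  {6,7}→1
  3 left: {4,6,7}→1  {5,6,7}→2
  4 left: {4,5,6,7}→3
  5 left: {3,4,5,6,7}→3
  6 left: {1,3,4,5,6,7}→3  {2,3,4,5,6,7}→3
  placing 0:c first → 6 extensions
  placing 2:a first → 3 extensions
total linear extensions = 9

9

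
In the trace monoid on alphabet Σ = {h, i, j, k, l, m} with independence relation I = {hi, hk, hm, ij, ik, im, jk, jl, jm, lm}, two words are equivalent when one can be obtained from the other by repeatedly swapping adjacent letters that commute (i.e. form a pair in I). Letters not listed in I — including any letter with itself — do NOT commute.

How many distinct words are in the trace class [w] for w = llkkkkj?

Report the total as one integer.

#0=l has no predecessor
#1=l depends on [0:l]
#2=k depends on [1:l]
#3=k depends on [2:k]
#4=k depends on [3:k]
#5=k depends on [4:k]
#6=j has no predecessor
sources: [0:l, 6:j]
N(rest) = Σ N(rest − s) over sources s of rest; N(one piece) = 1:
  size 1 → [5]=1  [6]=1
  size 2 → [4,5]=1  [5,6]=2
  size 3 → [3,4,5]=1  [4,5,6]=3
  size 4 → [2,3,4,5]=1  [3,4,5,6]=4
  size 5 → [1,2,3,4,5]=1  [2,3,4,5,6]=5
  first=0(l) contributes 6
  first=6(j) contributes 1
|[w]| = 7

7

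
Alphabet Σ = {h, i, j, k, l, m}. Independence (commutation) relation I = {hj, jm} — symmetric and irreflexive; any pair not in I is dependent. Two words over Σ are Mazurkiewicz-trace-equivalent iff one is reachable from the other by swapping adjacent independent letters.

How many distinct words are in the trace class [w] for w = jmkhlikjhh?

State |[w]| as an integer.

#0=j has no predecessor
#1=m has no predecessor
#2=k depends on [0:j, 1:m]
#3=h depends on [2:k]
#4=l depends on [3:h]
#5=i depends on [4:l]
#6=k depends on [5:i]
#7=j depends on [6:k]
#8=h depends on [6:k]
#9=h depends on [8:h]
sources: [0:j, 1:m]
N(rest) = Σ N(rest − s) over sources s of rest; N(one piece) = 1:
  size 1 → [7]=1  [9]=1
  size 2 → [7,9]=2  [8,9]=1
  size 3 → [7,8,9]=3
  size 4 → [6,7,8,9]=3
  size 5 → [5,6,7,8,9]=3
  size 6 → [4,5,6,7,8,9]=3
  size 7 → [3,4,5,6,7,8,9]=3
  size 8 → [2,3,4,5,6,7,8,9]=3
  first=0(j) contributes 3
  first=1(m) contributes 3
|[w]| = 6

6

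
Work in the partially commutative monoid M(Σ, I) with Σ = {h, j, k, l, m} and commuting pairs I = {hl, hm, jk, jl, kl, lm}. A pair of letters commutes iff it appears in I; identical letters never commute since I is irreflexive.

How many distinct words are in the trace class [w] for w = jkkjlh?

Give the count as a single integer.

36

#0=j has no predecessor
#1=k has no predecessor
#2=k depends on [1:k]
#3=j depends on [0:j]
#4=l has no predecessor
#5=h depends on [2:k, 3:j]
sources: [0:j, 1:k, 4:l]
N(rest) = Σ N(rest − s) over sources s of rest; N(one piece) = 1:
  size 1 → [4]=1  [5]=1
  size 2 → [2,5]=1  [3,5]=1  [4,5]=2
  size 3 → [0,3,5]=1  [1,2,5]=1  [2,3,5]=2  [2,4,5]=3  [3,4,5]=3
  size 4 → [0,2,3,5]=3  [0,3,4,5]=4  [1,2,3,5]=3  [1,2,4,5]=4  [2,3,4,5]=8
  first=0(j) contributes 15
  first=1(k) contributes 15
  first=4(l) contributes 6
|[w]| = 36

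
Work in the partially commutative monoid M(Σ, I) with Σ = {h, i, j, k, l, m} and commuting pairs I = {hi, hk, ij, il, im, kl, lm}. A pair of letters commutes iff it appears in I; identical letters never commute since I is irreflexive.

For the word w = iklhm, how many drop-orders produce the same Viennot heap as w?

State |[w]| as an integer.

6

piece 0:i — minimal
piece 1:k rests on {0:i}
piece 2:l — minimal
piece 3:h rests on {2:l}
piece 4:m rests on {1:k, 3:h}
minimal pieces: {0:i, 2:l}
ways to finish when only these pieces remain (= sum over removing one remaining piece with nothing left below it):
  1 left: {4}→1
  2 left: {1,4}→1  {3,4}→1
  3 left: {0,1,4}→1  {1,3,4}→2  {2,3,4}→1
  placing 0:i first → 3 extensions
  placing 2:l first → 3 extensions
total linear extensions = 6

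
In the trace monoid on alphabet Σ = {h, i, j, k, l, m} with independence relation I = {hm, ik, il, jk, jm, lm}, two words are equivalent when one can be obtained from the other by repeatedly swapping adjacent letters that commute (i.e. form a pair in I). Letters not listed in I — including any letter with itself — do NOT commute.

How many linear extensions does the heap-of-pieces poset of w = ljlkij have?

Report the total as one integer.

drop 0:l onto floor
drop 1:j onto {0:l}
drop 2:l onto {1:j}
drop 3:k onto {2:l}
drop 4:i onto {1:j}
drop 5:j onto {2:l, 4:i}
ground layer = {0:l}
drop-orders for the pieces not yet dropped (sum over which currently-grounded one goes next):
  1 to go: {3} 1  {5} 1
  2 to go: {3,5} 2  {4,5} 1
  3 to go: {2,3,5} 2  {3,4,5} 3
  4 to go: {2,3,4,5} 5
  if 0:l drops first: 5 orders

5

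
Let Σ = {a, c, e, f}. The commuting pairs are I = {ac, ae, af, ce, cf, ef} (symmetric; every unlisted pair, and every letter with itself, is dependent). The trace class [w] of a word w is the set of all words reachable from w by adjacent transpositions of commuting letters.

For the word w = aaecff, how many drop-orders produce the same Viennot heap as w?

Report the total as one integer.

#0=a has no predecessor
#1=a depends on [0:a]
#2=e has no predecessor
#3=c has no predecessor
#4=f has no predecessor
#5=f depends on [4:f]
sources: [0:a, 2:e, 3:c, 4:f]
N(rest) = Σ N(rest − s) over sources s of rest; N(one piece) = 1:
  size 1 → [1]=1  [2]=1  [3]=1  [5]=1
  size 2 → [0,1]=1  [1,2]=2  [1,3]=2  [1,5]=2  [2,3]=2  [2,5]=2  [3,5]=2  [4,5]=1
  size 3 → [0,1,2]=3  [0,1,3]=3  [0,1,5]=3  [1,2,3]=6  [1,2,5]=6  [1,3,5]=6  [1,4,5]=3  [2,3,5]=6  [2,4,5]=3  [3,4,5]=3
  size 4 → [0,1,2,3]=12  [0,1,2,5]=12  [0,1,3,5]=12  [0,1,4,5]=6  [1,2,3,5]=24  [1,2,4,5]=12  [1,3,4,5]=12  [2,3,4,5]=12
  first=0(a) contributes 60
  first=2(e) contributes 30
  first=3(c) contributes 30
  first=4(f) contributes 60
|[w]| = 180

180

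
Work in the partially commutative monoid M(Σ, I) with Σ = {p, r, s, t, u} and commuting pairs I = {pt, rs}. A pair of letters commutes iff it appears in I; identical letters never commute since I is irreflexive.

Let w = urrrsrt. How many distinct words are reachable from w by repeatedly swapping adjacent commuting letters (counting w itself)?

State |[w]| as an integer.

0(u) covers ∅
1(r) covers 0:u
2(r) covers 1:r
3(r) covers 2:r
4(s) covers 0:u
5(r) covers 3:r
6(t) covers 4:s, 5:r
floor of heap: 0:u
completions by unplaced set U, small U first (add the entries for U minus each lowest piece of U):
  |U|=1: {6}:1
  |U|=2: {4,6}:1  {5,6}:1
  |U|=3: {3,5,6}:1  {4,5,6}:2
  |U|=4: {2,3,5,6}:1  {3,4,5,6}:3
  |U|=5: {1,2,3,5,6}:1  {2,3,4,5,6}:4
  start at 0(u): 5

5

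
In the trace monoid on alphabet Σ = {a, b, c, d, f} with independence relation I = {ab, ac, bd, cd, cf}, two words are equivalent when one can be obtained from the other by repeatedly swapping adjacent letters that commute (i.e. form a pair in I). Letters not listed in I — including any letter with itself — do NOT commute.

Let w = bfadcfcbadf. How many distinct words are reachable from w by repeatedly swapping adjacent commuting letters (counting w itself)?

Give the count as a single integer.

0(b) covers ∅
1(f) covers 0:b
2(a) covers 1:f
3(d) covers 2:a
4(c) covers 0:b
5(f) covers 3:d
6(c) covers 4:c
7(b) covers 5:f, 6:c
8(a) covers 5:f
9(d) covers 8:a
10(f) covers 7:b, 9:d
floor of heap: 0:b
completions by unplaced set U, small U first (add the entries for U minus each lowest piece of U):
  |U|=1: {10}:1
  |U|=2: {7,10}:1  {9,10}:1
  |U|=3: {6,7,10}:1  {7,9,10}:2  {8,9,10}:1
  |U|=4: {4,6,7,10}:1  {6,7,9,10}:3  {7,8,9,10}:3
  |U|=5: {4,6,7,9,10}:4  {5,7,8,9,10}:3  {6,7,8,9,10}:6
  |U|=6: {3,5,7,8,9,10}:3  {4,6,7,8,9,10}:10  {5,6,7,8,9,10}:9
  |U|=7: {2,3,5,7,8,9,10}:3  {3,5,6,7,8,9,10}:12  {4,5,6,7,8,9,10}:19
  |U|=8: {1,2,3,5,7,8,9,10}:3  {2,3,5,6,7,8,9,10}:15  {3,4,5,6,7,8,9,10}:31
  |U|=9: {1,2,3,5,6,7,8,9,10}:18  {2,3,4,5,6,7,8,9,10}:46
  start at 0(b): 64

64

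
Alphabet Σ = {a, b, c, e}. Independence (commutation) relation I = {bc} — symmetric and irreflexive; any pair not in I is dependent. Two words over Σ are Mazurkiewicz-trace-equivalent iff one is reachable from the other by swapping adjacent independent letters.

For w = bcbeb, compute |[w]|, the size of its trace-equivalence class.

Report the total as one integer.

#0=b has no predecessor
#1=c has no predecessor
#2=b depends on [0:b]
#3=e depends on [1:c, 2:b]
#4=b depends on [3:e]
sources: [0:b, 1:c]
N(rest) = Σ N(rest − s) over sources s of rest; N(one piece) = 1:
  size 1 → [4]=1
  size 2 → [3,4]=1
  size 3 → [1,3,4]=1  [2,3,4]=1
  first=0(b) contributes 2
  first=1(c) contributes 1
|[w]| = 3

3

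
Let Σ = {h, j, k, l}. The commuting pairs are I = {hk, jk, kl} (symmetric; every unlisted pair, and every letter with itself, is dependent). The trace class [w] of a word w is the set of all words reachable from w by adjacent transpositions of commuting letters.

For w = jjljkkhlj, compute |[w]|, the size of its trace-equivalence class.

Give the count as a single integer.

36

drop 0:j onto floor
drop 1:j onto {0:j}
drop 2:l onto {1:j}
drop 3:j onto {2:l}
drop 4:k onto floor
drop 5:k onto {4:k}
drop 6:h onto {3:j}
drop 7:l onto {6:h}
drop 8:j onto {7:l}
ground layer = {0:j, 4:k}
drop-orders for the pieces not yet dropped (sum over which currently-grounded one goes next):
  1 to go: {5} 1  {8} 1
  2 to go: {4,5} 1  {5,8} 2  {7,8} 1
  3 to go: {4,5,8} 3  {5,7,8} 3  {6,7,8} 1
  4 to go: {3,6,7,8} 1  {4,5,7,8} 6  {5,6,7,8} 4
  5 to go: {2,3,6,7,8} 1  {3,5,6,7,8} 5  {4,5,6,7,8} 10
  6 to go: {1,2,3,6,7,8} 1  {2,3,5,6,7,8} 6  {3,4,5,6,7,8} 15
  7 to go: {0,1,2,3,6,7,8} 1  {1,2,3,5,6,7,8} 7  {2,3,4,5,6,7,8} 21
  if 0:j drops first: 28 orders
  if 4:k drops first: 8 orders
heap linearizations: 36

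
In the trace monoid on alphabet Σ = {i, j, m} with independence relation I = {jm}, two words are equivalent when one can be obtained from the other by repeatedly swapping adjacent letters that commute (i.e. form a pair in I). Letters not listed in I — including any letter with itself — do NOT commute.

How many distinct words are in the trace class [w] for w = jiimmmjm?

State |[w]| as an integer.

5

drop 0:j onto floor
drop 1:i onto {0:j}
drop 2:i onto {1:i}
drop 3:m onto {2:i}
drop 4:m onto {3:m}
drop 5:m onto {4:m}
drop 6:j onto {2:i}
drop 7:m onto {5:m}
ground layer = {0:j}
drop-orders for the pieces not yet dropped (sum over which currently-grounded one goes next):
  1 to go: {6} 1  {7} 1
  2 to go: {5,7} 1  {6,7} 2
  3 to go: {4,5,7} 1  {5,6,7} 3
  4 to go: {3,4,5,7} 1  {4,5,6,7} 4
  5 to go: {3,4,5,6,7} 5
  6 to go: {2,3,4,5,6,7} 5
  if 0:j drops first: 5 orders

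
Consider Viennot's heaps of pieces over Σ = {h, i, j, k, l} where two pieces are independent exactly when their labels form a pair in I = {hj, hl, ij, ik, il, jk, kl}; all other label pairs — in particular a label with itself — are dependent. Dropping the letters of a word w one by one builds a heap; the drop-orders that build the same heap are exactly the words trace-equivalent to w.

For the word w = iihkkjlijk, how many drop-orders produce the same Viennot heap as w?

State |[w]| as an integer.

#0=i has no predecessor
#1=i depends on [0:i]
#2=h depends on [1:i]
#3=k depends on [2:h]
#4=k depends on [3:k]
#5=j has no predecessor
#6=l depends on [5:j]
#7=i depends on [2:h]
#8=j depends on [6:l]
#9=k depends on [4:k]
sources: [0:i, 5:j]
N(rest) = Σ N(rest − s) over sources s of rest; N(one piece) = 1:
  size 1 → [7]=1  [8]=1  [9]=1
  size 2 → [4,9]=1  [6,8]=1  [7,8]=2  [7,9]=2  [8,9]=2
  size 3 → [3,4,9]=1  [4,7,9]=3  [4,8,9]=3  [5,6,8]=1  [6,7,8]=3  [6,8,9]=3  [7,8,9]=6
  size 4 → [3,4,7,9]=4  [3,4,8,9]=4  [4,6,8,9]=6  [4,7,8,9]=12  [5,6,7,8]=4  [5,6,8,9]=4  [6,7,8,9]=12
  size 5 → [2,3,4,7,9]=4  [3,4,6,8,9]=10  [3,4,7,8,9]=20  [4,5,6,8,9]=10  [4,6,7,8,9]=30  [5,6,7,8,9]=20
  size 6 → [1,2,3,4,7,9]=4  [2,3,4,7,8,9]=24  [3,4,5,6,8,9]=20  [3,4,6,7,8,9]=60  [4,5,6,7,8,9]=60
  size 7 → [0,1,2,3,4,7,9]=4  [1,2,3,4,7,8,9]=28  [2,3,4,6,7,8,9]=84  [3,4,5,6,7,8,9]=140
  size 8 → [0,1,2,3,4,7,8,9]=32  [1,2,3,4,6,7,8,9]=112  [2,3,4,5,6,7,8,9]=224
  first=0(i) contributes 336
  first=5(j) contributes 144
|[w]| = 480

480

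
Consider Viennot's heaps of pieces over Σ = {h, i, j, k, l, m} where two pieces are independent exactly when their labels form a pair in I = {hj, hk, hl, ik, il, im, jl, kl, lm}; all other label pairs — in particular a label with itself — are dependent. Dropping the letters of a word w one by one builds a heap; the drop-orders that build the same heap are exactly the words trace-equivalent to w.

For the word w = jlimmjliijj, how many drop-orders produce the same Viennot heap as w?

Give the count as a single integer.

0(j) covers ∅
1(l) covers ∅
2(i) covers 0:j
3(m) covers 0:j
4(m) covers 3:m
5(j) covers 2:i, 4:m
6(l) covers 1:l
7(i) covers 5:j
8(i) covers 7:i
9(j) covers 8:i
10(j) covers 9:j
floor of heap: 0:j, 1:l
completions by unplaced set U, small U first (add the entries for U minus each lowest piece of U):
  |U|=1: {6}:1  {10}:1
  |U|=2: {1,6}:1  {6,10}:2  {9,10}:1
  |U|=3: {1,6,10}:3  {6,9,10}:3  {8,9,10}:1
  |U|=4: {1,6,9,10}:6  {6,8,9,10}:4  {7,8,9,10}:1
  |U|=5: {1,6,8,9,10}:10  {5,7,8,9,10}:1  {6,7,8,9,10}:5
  |U|=6: {1,6,7,8,9,10}:15  {2,5,7,8,9,10}:1  {4,5,7,8,9,10}:1  {5,6,7,8,9,10}:6
  |U|=7: {1,5,6,7,8,9,10}:21  {2,4,5,7,8,9,10}:2  {2,5,6,7,8,9,10}:7  {3,4,5,7,8,9,10}:1  {4,5,6,7,8,9,10}:7
  |U|=8: {1,2,5,6,7,8,9,10}:28  {1,4,5,6,7,8,9,10}:28  {2,3,4,5,7,8,9,10}:3  {2,4,5,6,7,8,9,10}:16  {3,4,5,6,7,8,9,10}:8
  |U|=9: {0,2,3,4,5,7,8,9,10}:3  {1,2,4,5,6,7,8,9,10}:72  {1,3,4,5,6,7,8,9,10}:36  {2,3,4,5,6,7,8,9,10}:27
  start at 0(j): 135
  start at 1(l): 30
sum over floor = 165

165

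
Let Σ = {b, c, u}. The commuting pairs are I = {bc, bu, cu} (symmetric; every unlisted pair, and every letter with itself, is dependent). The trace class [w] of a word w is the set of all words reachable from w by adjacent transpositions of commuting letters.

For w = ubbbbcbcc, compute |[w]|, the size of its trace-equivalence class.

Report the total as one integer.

504

drop 0:u onto floor
drop 1:b onto floor
drop 2:b onto {1:b}
drop 3:b onto {2:b}
drop 4:b onto {3:b}
drop 5:c onto floor
drop 6:b onto {4:b}
drop 7:c onto {5:c}
drop 8:c onto {7:c}
ground layer = {0:u, 1:b, 5:c}
drop-orders for the pieces not yet dropped (sum over which currently-grounded one goes next):
  1 to go: {0} 1  {6} 1  {8} 1
  2 to go: {0,6} 2  {0,8} 2  {4,6} 1  {6,8} 2  {7,8} 1
  3 to go: {0,4,6} 3  {0,6,8} 6  {0,7,8} 3  {3,4,6} 1  {4,6,8} 3  {5,7,8} 1  {6,7,8} 3
  4 to go: {0,3,4,6} 4  {0,4,6,8} 12  {0,5,7,8} 4  {0,6,7,8} 12  {2,3,4,6} 1  {3,4,6,8} 4  {4,6,7,8} 6  {5,6,7,8} 4
  5 to go: {0,2,3,4,6} 5  {0,3,4,6,8} 20  {0,4,6,7,8} 30  {0,5,6,7,8} 20  {1,2,3,4,6} 1  {2,3,4,6,8} 5  {3,4,6,7,8} 10  {4,5,6,7,8} 10
  6 to go: {0,1,2,3,4,6} 6  {0,2,3,4,6,8} 30  {0,3,4,6,7,8} 60  {0,4,5,6,7,8} 60  {1,2,3,4,6,8} 6  {2,3,4,6,7,8} 15  {3,4,5,6,7,8} 20
  7 to go: {0,1,2,3,4,6,8} 42  {0,2,3,4,6,7,8} 105  {0,3,4,5,6,7,8} 140  {1,2,3,4,6,7,8} 21  {2,3,4,5,6,7,8} 35
  if 0:u drops first: 56 orders
  if 1:b drops first: 280 orders
  if 5:c drops first: 168 orders
heap linearizations: 504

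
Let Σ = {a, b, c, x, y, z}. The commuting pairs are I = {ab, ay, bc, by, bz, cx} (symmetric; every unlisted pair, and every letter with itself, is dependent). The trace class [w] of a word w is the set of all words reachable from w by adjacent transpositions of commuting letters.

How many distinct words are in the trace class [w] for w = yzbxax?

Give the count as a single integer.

3

#0=y has no predecessor
#1=z depends on [0:y]
#2=b has no predecessor
#3=x depends on [1:z, 2:b]
#4=a depends on [3:x]
#5=x depends on [4:a]
sources: [0:y, 2:b]
N(rest) = Σ N(rest − s) over sources s of rest; N(one piece) = 1:
  size 1 → [5]=1
  size 2 → [4,5]=1
  size 3 → [3,4,5]=1
  size 4 → [1,3,4,5]=1  [2,3,4,5]=1
  first=0(y) contributes 2
  first=2(b) contributes 1
|[w]| = 3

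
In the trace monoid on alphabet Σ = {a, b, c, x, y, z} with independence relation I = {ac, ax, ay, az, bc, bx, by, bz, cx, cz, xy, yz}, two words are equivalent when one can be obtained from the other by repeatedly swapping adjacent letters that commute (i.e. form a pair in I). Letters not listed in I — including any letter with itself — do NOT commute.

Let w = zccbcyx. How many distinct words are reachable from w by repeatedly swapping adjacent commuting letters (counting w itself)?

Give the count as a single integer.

0(z) covers ∅
1(c) covers ∅
2(c) covers 1:c
3(b) covers ∅
4(c) covers 2:c
5(y) covers 4:c
6(x) covers 0:z
floor of heap: 0:z, 1:c, 3:b
completions by unplaced set U, small U first (add the entries for U minus each lowest piece of U):
  |U|=1: {3}:1  {5}:1  {6}:1
  |U|=2: {0,6}:1  {3,5}:2  {3,6}:2  {4,5}:1  {5,6}:2
  |U|=3: {0,3,6}:3  {0,5,6}:3  {2,4,5}:1  {3,4,5}:3  {3,5,6}:6  {4,5,6}:3
  |U|=4: {0,3,5,6}:12  {0,4,5,6}:6  {1,2,4,5}:1  {2,3,4,5}:4  {2,4,5,6}:4  {3,4,5,6}:12
  |U|=5: {0,2,4,5,6}:10  {0,3,4,5,6}:30  {1,2,3,4,5}:5  {1,2,4,5,6}:5  {2,3,4,5,6}:20
  start at 0(z): 30
  start at 1(c): 60
  start at 3(b): 15
sum over floor = 105

105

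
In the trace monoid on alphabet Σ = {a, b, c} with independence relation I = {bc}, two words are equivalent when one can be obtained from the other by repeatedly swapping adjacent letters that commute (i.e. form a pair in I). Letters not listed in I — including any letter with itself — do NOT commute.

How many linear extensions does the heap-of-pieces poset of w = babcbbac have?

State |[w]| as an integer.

0(b) covers ∅
1(a) covers 0:b
2(b) covers 1:a
3(c) covers 1:a
4(b) covers 2:b
5(b) covers 4:b
6(a) covers 3:c, 5:b
7(c) covers 6:a
floor of heap: 0:b
completions by unplaced set U, small U first (add the entries for U minus each lowest piece of U):
  |U|=1: {7}:1
  |U|=2: {6,7}:1
  |U|=3: {3,6,7}:1  {5,6,7}:1
  |U|=4: {3,5,6,7}:2  {4,5,6,7}:1
  |U|=5: {2,4,5,6,7}:1  {3,4,5,6,7}:3
  |U|=6: {2,3,4,5,6,7}:4
  start at 0(b): 4

4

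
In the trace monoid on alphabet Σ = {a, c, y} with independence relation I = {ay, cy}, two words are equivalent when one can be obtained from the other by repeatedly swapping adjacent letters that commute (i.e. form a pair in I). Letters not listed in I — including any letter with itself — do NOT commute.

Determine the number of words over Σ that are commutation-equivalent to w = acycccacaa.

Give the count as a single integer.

#0=a has no predecessor
#1=c depends on [0:a]
#2=y has no predecessor
#3=c depends on [1:c]
#4=c depends on [3:c]
#5=c depends on [4:c]
#6=a depends on [5:c]
#7=c depends on [6:a]
#8=a depends on [7:c]
#9=a depends on [8:a]
sources: [0:a, 2:y]
N(rest) = Σ N(rest − s) over sources s of rest; N(one piece) = 1:
  size 1 → [2]=1  [9]=1
  size 2 → [2,9]=2  [8,9]=1
  size 3 → [2,8,9]=3  [7,8,9]=1
  size 4 → [2,7,8,9]=4  [6,7,8,9]=1
  size 5 → [2,6,7,8,9]=5  [5,6,7,8,9]=1
  size 6 → [2,5,6,7,8,9]=6  [4,5,6,7,8,9]=1
  size 7 → [2,4,5,6,7,8,9]=7  [3,4,5,6,7,8,9]=1
  size 8 → [1,3,4,5,6,7,8,9]=1  [2,3,4,5,6,7,8,9]=8
  first=0(a) contributes 9
  first=2(y) contributes 1
|[w]| = 10

10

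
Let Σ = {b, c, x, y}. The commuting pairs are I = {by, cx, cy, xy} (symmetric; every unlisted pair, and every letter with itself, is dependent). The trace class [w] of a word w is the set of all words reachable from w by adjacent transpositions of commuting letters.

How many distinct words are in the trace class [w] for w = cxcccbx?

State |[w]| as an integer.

piece 0:c — minimal
piece 1:x — minimal
piece 2:c rests on {0:c}
piece 3:c rests on {2:c}
piece 4:c rests on {3:c}
piece 5:b rests on {1:x, 4:c}
piece 6:x rests on {5:b}
minimal pieces: {0:c, 1:x}
ways to finish when only these pieces remain (= sum over removing one remaining piece with nothing left below it):
  1 left: {6}→1
  2 left: {5,6}→1
  3 left: {1,5,6}→1  {4,5,6}→1
  4 left: {1,4,5,6}→2  {3,4,5,6}→1
  5 left: {1,3,4,5,6}→3  {2,3,4,5,6}→1
  placing 0:c first → 4 extensions
  placing 1:x first → 1 extensions
total linear extensions = 5

5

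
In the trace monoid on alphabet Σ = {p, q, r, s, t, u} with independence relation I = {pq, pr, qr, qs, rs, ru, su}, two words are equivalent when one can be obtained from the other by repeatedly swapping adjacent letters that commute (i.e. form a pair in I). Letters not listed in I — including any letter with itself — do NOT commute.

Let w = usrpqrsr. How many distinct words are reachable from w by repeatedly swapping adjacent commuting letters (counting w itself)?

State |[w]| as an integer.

piece 0:u — minimal
piece 1:s — minimal
piece 2:r — minimal
piece 3:p rests on {0:u, 1:s}
piece 4:q rests on {0:u}
piece 5:r rests on {2:r}
piece 6:s rests on {3:p}
piece 7:r rests on {5:r}
minimal pieces: {0:u, 1:s, 2:r}
ways to finish when only these pieces remain (= sum over removing one remaining piece with nothing left below it):
  1 left: {4}→1  {6}→1  {7}→1
  2 left: {3,6}→1  {4,6}→2  {4,7}→2  {5,7}→1  {6,7}→2
  3 left: {1,3,6}→1  {2,5,7}→1  {3,4,6}→3  {3,6,7}→3  {4,5,7}→3  {4,6,7}→6  {5,6,7}→3
  4 left: {0,3,4,6}→3  {1,3,4,6}→4  {1,3,6,7}→4  {2,4,5,7}→4  {2,5,6,7}→4  {3,4,6,7}→12  {3,5,6,7}→6  {4,5,6,7}→12
  5 left: {0,1,3,4,6}→7  {0,3,4,6,7}→15  {1,3,4,6,7}→20  {1,3,5,6,7}→10  {2,3,5,6,7}→10  {2,4,5,6,7}→20  {3,4,5,6,7}→30
  6 left: {0,1,3,4,6,7}→42  {0,3,4,5,6,7}→45  {1,2,3,5,6,7}→20  {1,3,4,5,6,7}→60  {2,3,4,5,6,7}→60
  placing 0:u first → 140 extensions
  placing 1:s first → 105 extensions
  placing 2:r first → 147 extensions
total linear extensions = 392

392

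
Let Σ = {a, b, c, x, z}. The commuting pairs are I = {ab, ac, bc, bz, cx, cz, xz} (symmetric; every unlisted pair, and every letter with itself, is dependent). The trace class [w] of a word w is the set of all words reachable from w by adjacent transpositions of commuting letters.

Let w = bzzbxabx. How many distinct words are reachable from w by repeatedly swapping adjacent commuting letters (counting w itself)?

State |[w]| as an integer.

#0=b has no predecessor
#1=z has no predecessor
#2=z depends on [1:z]
#3=b depends on [0:b]
#4=x depends on [3:b]
#5=a depends on [2:z, 4:x]
#6=b depends on [4:x]
#7=x depends on [5:a, 6:b]
sources: [0:b, 1:z]
N(rest) = Σ N(rest − s) over sources s of rest; N(one piece) = 1:
  size 1 → [7]=1
  size 2 → [5,7]=1  [6,7]=1
  size 3 → [2,5,7]=1  [5,6,7]=2
  size 4 → [1,2,5,7]=1  [2,5,6,7]=3  [4,5,6,7]=2
  size 5 → [1,2,5,6,7]=4  [2,4,5,6,7]=5  [3,4,5,6,7]=2
  size 6 → [0,3,4,5,6,7]=2  [1,2,4,5,6,7]=9  [2,3,4,5,6,7]=7
  first=0(b) contributes 16
  first=1(z) contributes 9
|[w]| = 25

25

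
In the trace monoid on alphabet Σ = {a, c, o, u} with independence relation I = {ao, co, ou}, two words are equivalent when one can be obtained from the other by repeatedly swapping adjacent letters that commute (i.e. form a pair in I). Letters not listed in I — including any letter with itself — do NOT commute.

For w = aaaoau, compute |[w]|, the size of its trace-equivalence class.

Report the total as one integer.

6

piece 0:a — minimal
piece 1:a rests on {0:a}
piece 2:a rests on {1:a}
piece 3:o — minimal
piece 4:a rests on {2:a}
piece 5:u rests on {4:a}
minimal pieces: {0:a, 3:o}
ways to finish when only these pieces remain (= sum over removing one remaining piece with nothing left below it):
  1 left: {3}→1  {5}→1
  2 left: {3,5}→2  {4,5}→1
  3 left: {2,4,5}→1  {3,4,5}→3
  4 left: {1,2,4,5}→1  {2,3,4,5}→4
  placing 0:a first → 5 extensions
  placing 3:o first → 1 extensions
total linear extensions = 6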